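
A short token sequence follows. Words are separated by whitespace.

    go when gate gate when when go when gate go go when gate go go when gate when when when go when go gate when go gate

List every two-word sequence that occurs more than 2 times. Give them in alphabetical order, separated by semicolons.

Bigram counts meeting the condition (more than 2 times):
  gate when: 3
  go when: 5
  when gate: 4
  when go: 4
  when when: 3

gate when; go when; when gate; when go; when when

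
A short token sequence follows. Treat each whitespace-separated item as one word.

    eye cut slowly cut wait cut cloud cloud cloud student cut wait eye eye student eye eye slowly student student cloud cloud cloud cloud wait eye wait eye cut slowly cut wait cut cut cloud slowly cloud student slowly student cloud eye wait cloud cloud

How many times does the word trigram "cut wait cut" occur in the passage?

Scanning the 43 overlapping trigram windows for "cut wait cut":
  position 4–6: cut wait cut
  position 31–33: cut wait cut

2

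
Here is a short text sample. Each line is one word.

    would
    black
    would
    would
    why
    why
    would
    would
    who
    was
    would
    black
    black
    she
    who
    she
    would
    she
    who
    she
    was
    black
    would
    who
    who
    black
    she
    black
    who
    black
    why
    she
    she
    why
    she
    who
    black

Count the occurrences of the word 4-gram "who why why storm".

Scanning the 34 overlapping 4-gram windows for "who why why storm":
  (none found)

0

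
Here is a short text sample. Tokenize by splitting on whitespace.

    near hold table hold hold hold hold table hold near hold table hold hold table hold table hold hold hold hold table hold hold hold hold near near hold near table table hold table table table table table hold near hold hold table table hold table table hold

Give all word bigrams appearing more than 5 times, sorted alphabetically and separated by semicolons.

hold hold; hold table; table hold; table table

Bigram counts meeting the condition (more than 5 times):
  hold hold: 11
  hold table: 9
  table hold: 10
  table table: 7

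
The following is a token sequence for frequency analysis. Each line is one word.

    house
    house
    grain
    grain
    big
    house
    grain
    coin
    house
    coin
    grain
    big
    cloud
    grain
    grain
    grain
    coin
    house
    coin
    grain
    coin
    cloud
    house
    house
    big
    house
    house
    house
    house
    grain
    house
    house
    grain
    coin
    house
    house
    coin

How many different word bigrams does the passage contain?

15

37 tokens → 36 bigram windows in total.
Repeated bigrams (each contributes count−1 duplicates):
  house house: 7
  grain coin: 4
  house grain: 4
  coin house: 3
  grain grain: 3
  house coin: 3
  big house: 2
  coin grain: 2
  … (1 more repeated)
21 duplicate windows → 36 − 21 = 15 distinct.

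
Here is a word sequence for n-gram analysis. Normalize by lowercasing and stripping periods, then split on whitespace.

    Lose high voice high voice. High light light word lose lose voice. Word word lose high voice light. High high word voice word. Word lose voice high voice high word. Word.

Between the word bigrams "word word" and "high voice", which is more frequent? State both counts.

"high voice" (4 vs 3)

"word word": 3 occurrences
"high voice": 4 occurrences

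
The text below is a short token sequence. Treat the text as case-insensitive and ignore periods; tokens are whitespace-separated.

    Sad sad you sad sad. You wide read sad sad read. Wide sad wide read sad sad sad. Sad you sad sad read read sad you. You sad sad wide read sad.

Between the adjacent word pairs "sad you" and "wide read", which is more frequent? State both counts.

"sad you" (4 vs 3)

"sad you": 4 occurrences
"wide read": 3 occurrences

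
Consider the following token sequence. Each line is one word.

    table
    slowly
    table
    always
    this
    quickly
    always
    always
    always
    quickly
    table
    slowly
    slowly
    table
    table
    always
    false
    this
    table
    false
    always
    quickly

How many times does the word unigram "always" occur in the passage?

Scanning the 22 tokens for "always":
  position 4: always
  position 7: always
  position 8: always
  position 9: always
  position 16: always
  position 21: always

6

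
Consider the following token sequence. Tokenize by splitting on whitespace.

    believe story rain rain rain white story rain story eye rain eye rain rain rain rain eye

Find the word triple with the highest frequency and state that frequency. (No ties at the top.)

Trigram frequencies (highest first):
  rain rain rain: 3
  believe story rain: 1
  story rain rain: 1
  rain rain white: 1
  rain white story: 1
  white story rain: 1
  … (7 more, each ≤ 1)

"rain rain rain", 3 times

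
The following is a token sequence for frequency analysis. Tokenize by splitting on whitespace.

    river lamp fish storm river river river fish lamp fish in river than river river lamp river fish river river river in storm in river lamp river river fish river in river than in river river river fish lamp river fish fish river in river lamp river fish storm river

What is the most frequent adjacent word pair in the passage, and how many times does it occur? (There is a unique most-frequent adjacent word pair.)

"river river", 8 times

Bigram frequencies (highest first):
  river river: 8
  river fish: 6
  in river: 5
  river lamp: 4
  lamp river: 4
  fish river: 3
  … (12 more, each ≤ 3)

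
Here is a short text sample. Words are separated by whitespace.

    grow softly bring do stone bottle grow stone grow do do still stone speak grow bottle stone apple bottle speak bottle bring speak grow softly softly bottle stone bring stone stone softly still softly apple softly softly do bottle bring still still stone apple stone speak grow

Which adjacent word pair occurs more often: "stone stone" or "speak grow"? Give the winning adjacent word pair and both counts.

"stone stone": 1 occurrence
"speak grow": 3 occurrences

"speak grow" (3 vs 1)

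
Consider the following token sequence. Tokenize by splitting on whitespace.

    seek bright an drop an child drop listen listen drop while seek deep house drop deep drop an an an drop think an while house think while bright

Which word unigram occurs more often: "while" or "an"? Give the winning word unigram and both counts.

"an" (6 vs 3)

"while": 3 occurrences
"an": 6 occurrences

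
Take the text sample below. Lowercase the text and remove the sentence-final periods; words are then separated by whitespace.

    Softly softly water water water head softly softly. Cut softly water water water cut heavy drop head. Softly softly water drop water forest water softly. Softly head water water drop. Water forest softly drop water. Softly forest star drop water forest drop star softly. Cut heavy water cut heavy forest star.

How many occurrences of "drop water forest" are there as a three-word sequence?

3

Scanning the 49 overlapping trigram windows for "drop water forest":
  position 21–23: drop water forest
  position 30–32: drop water forest
  position 39–41: drop water forest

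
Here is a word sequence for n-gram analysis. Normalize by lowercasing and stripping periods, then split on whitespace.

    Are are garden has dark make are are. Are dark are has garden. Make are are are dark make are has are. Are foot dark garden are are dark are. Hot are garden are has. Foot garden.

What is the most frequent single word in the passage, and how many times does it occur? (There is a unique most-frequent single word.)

Unigram frequencies (highest first):
  are: 17
  garden: 5
  dark: 5
  has: 4
  make: 3
  foot: 2
  … (1 more, each ≤ 1)

"are", 17 times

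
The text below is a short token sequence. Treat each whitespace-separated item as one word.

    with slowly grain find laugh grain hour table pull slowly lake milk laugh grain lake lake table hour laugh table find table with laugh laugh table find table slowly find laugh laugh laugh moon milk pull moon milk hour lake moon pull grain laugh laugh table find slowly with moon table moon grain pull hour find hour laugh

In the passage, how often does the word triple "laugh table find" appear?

Scanning the 56 overlapping trigram windows for "laugh table find":
  position 19–21: laugh table find
  position 25–27: laugh table find
  position 45–47: laugh table find

3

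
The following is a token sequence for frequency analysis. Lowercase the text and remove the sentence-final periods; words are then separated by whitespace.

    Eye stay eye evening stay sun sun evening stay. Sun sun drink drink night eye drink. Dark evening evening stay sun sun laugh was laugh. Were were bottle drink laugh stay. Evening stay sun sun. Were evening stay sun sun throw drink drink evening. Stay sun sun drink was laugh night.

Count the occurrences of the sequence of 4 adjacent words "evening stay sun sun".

Scanning the 48 overlapping 4-gram windows for "evening stay sun sun":
  position 4–7: evening stay sun sun
  position 8–11: evening stay sun sun
  position 19–22: evening stay sun sun
  position 32–35: evening stay sun sun
  position 37–40: evening stay sun sun
  position 44–47: evening stay sun sun

6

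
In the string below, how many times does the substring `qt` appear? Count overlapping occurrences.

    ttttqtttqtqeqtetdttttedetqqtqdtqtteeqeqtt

6

Sliding a length-2 window over the 41 characters (40 positions):
  position 5–6: qt
  position 9–10: qt
  position 13–14: qt
  position 27–28: qt
  position 32–33: qt
  position 39–40: qt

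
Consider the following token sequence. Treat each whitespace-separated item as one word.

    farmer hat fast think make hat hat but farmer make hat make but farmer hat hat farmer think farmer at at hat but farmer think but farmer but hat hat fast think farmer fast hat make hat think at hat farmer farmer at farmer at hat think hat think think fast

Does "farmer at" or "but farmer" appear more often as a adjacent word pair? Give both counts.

"but farmer" (4 vs 3)

"farmer at": 3 occurrences
"but farmer": 4 occurrences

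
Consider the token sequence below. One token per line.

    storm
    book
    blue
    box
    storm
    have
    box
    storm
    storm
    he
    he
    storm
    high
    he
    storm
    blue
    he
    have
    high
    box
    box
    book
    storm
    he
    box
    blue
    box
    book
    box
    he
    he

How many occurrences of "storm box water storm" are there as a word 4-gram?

0

Scanning the 28 overlapping 4-gram windows for "storm box water storm":
  (none found)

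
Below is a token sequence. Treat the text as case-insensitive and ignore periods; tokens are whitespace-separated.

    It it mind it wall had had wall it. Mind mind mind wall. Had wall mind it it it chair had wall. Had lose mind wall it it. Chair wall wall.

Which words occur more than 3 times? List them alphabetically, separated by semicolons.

had; it; mind; wall

Unigram counts meeting the condition (more than 3 times):
  had: 5
  it: 9
  mind: 6
  wall: 8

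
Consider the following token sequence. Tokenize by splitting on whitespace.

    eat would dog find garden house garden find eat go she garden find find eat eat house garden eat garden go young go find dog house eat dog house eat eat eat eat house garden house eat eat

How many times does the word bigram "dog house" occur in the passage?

Scanning the 37 overlapping bigram windows for "dog house":
  position 25–26: dog house
  position 28–29: dog house

2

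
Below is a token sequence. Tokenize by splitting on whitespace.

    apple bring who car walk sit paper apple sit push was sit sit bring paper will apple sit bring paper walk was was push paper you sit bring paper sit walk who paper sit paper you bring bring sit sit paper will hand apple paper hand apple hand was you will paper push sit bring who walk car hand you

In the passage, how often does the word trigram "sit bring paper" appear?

Scanning the 58 overlapping trigram windows for "sit bring paper":
  position 13–15: sit bring paper
  position 18–20: sit bring paper
  position 27–29: sit bring paper

3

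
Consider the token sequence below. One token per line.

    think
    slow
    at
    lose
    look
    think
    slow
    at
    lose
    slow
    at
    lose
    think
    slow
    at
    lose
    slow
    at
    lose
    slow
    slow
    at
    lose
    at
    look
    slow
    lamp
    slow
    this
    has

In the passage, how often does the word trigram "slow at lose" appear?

6

Scanning the 28 overlapping trigram windows for "slow at lose":
  position 2–4: slow at lose
  position 7–9: slow at lose
  position 10–12: slow at lose
  position 14–16: slow at lose
  position 17–19: slow at lose
  position 21–23: slow at lose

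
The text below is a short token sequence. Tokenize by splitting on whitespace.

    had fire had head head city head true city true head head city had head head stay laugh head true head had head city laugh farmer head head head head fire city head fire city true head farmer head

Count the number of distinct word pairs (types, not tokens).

21

39 tokens → 38 bigram windows in total.
Repeated bigrams (each contributes count−1 duplicates):
  head head: 6
  had head: 3
  head city: 3
  true head: 3
  city head: 2
  city true: 2
  farmer head: 2
  fire city: 2
  … (2 more repeated)
17 duplicate windows → 38 − 17 = 21 distinct.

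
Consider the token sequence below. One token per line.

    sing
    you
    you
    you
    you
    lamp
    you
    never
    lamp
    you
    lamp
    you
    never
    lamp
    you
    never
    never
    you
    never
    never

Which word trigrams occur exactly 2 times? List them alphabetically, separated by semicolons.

Trigram counts meeting the condition (exactly 2 times):
  never lamp you: 2
  you lamp you: 2
  you never lamp: 2
  you never never: 2
  you you you: 2

never lamp you; you lamp you; you never lamp; you never never; you you you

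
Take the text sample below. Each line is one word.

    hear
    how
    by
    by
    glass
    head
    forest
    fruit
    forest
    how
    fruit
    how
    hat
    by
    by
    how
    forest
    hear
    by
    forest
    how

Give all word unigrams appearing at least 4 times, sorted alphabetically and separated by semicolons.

Unigram counts meeting the condition (at least 4 times):
  by: 5
  forest: 4
  how: 5

by; forest; how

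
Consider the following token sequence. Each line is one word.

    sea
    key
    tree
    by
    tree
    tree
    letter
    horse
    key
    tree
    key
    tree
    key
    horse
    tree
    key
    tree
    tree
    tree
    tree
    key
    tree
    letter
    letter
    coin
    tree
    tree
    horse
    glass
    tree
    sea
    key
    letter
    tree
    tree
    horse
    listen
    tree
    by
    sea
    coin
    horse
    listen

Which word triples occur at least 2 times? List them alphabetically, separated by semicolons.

key tree key; tree key tree; tree tree horse; tree tree tree

Trigram counts meeting the condition (at least 2 times):
  key tree key: 2
  tree key tree: 3
  tree tree horse: 2
  tree tree tree: 2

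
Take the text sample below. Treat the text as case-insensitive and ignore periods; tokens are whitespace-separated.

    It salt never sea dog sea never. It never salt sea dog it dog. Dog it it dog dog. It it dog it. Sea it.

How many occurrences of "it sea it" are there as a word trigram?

Scanning the 23 overlapping trigram windows for "it sea it":
  position 23–25: it sea it

1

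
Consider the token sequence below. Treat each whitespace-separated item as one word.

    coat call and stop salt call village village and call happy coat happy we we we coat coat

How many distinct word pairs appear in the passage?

18 tokens → 17 bigram windows in total.
Repeated bigrams (each contributes count−1 duplicates):
  we we: 2
1 duplicate windows → 17 − 1 = 16 distinct.

16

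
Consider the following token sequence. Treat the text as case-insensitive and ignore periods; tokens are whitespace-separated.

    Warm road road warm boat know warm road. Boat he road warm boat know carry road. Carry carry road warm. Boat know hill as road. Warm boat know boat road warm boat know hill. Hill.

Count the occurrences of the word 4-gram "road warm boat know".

Scanning the 32 overlapping 4-gram windows for "road warm boat know":
  position 3–6: road warm boat know
  position 11–14: road warm boat know
  position 19–22: road warm boat know
  position 25–28: road warm boat know
  position 30–33: road warm boat know

5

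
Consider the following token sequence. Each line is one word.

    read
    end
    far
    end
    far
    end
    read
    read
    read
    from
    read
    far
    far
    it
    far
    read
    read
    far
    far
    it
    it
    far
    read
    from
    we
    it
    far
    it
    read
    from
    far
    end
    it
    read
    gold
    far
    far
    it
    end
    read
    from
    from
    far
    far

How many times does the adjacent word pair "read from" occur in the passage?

Scanning the 43 overlapping bigram windows for "read from":
  position 9–10: read from
  position 23–24: read from
  position 29–30: read from
  position 40–41: read from

4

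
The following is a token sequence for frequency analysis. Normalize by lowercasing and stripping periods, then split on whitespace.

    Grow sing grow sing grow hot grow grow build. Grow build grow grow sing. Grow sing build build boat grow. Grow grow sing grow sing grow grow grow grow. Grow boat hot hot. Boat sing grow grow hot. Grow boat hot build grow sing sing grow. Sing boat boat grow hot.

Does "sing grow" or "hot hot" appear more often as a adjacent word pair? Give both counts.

"sing grow": 7 occurrences
"hot hot": 1 occurrence

"sing grow" (7 vs 1)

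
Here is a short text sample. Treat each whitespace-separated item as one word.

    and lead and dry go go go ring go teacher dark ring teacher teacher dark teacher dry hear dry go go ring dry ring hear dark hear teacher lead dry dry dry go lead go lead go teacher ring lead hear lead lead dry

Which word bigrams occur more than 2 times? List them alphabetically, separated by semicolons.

Bigram counts meeting the condition (more than 2 times):
  dry go: 3
  go go: 3

dry go; go go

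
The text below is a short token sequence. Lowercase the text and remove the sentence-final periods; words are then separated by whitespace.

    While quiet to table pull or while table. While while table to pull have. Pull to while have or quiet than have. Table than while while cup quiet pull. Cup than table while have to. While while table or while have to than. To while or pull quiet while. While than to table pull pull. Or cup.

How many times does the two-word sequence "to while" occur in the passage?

Scanning the 56 overlapping bigram windows for "to while":
  position 16–17: to while
  position 35–36: to while
  position 44–45: to while

3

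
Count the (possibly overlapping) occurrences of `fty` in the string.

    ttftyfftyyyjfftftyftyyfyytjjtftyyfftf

5

Sliding a length-3 window over the 37 characters (35 positions):
  position 3–5: fty
  position 7–9: fty
  position 16–18: fty
  position 19–21: fty
  position 30–32: fty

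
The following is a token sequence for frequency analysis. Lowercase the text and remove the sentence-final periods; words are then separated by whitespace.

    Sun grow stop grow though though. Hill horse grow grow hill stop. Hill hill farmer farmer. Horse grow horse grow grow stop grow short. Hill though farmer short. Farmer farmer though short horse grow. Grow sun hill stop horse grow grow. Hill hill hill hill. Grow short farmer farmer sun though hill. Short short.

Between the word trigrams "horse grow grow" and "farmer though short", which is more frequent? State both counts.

"horse grow grow": 4 occurrences
"farmer though short": 1 occurrence

"horse grow grow" (4 vs 1)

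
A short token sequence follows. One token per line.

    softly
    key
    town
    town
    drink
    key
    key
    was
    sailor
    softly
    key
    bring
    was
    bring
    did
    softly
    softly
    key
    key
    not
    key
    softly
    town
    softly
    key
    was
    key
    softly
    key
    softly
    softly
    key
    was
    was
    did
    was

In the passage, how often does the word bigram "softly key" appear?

6

Scanning the 35 overlapping bigram windows for "softly key":
  position 1–2: softly key
  position 10–11: softly key
  position 17–18: softly key
  position 24–25: softly key
  position 28–29: softly key
  position 31–32: softly key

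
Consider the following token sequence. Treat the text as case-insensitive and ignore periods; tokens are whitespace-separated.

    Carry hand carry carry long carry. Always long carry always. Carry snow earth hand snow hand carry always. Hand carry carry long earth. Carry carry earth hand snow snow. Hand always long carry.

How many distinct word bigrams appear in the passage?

19

33 tokens → 32 bigram windows in total.
Repeated bigrams (each contributes count−1 duplicates):
  carry always: 3
  carry carry: 3
  hand carry: 3
  long carry: 3
  always long: 2
  carry long: 2
  earth hand: 2
  hand snow: 2
  … (1 more repeated)
13 duplicate windows → 32 − 13 = 19 distinct.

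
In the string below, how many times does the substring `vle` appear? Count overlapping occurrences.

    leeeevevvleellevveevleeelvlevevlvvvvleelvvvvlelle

Sliding a length-3 window over the 49 characters (47 positions):
  position 9–11: vle
  position 20–22: vle
  position 26–28: vle
  position 36–38: vle
  position 44–46: vle

5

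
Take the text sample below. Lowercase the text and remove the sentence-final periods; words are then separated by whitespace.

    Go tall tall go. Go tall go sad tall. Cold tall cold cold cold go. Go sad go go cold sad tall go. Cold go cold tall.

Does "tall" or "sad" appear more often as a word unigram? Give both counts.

"tall" (7 vs 3)

"tall": 7 occurrences
"sad": 3 occurrences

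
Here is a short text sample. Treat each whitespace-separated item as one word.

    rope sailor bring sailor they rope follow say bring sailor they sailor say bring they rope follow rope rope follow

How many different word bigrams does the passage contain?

13

20 tokens → 19 bigram windows in total.
Repeated bigrams (each contributes count−1 duplicates):
  rope follow: 3
  bring sailor: 2
  sailor they: 2
  say bring: 2
  they rope: 2
6 duplicate windows → 19 − 6 = 13 distinct.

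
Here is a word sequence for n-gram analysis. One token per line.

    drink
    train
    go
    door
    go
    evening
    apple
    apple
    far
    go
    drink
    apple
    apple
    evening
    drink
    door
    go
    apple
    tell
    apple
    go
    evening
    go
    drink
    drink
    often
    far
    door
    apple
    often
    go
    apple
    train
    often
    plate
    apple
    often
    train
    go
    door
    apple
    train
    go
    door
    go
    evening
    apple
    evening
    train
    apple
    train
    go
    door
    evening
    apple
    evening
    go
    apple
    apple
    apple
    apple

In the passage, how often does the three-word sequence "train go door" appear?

Scanning the 59 overlapping trigram windows for "train go door":
  position 2–4: train go door
  position 38–40: train go door
  position 42–44: train go door
  position 51–53: train go door

4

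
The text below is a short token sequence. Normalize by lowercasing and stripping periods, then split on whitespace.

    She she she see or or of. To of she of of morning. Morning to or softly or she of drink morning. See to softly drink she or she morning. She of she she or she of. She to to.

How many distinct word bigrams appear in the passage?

40 tokens → 39 bigram windows in total.
Repeated bigrams (each contributes count−1 duplicates):
  she of: 4
  of she: 3
  or she: 3
  she she: 3
  she or: 2
10 duplicate windows → 39 − 10 = 29 distinct.

29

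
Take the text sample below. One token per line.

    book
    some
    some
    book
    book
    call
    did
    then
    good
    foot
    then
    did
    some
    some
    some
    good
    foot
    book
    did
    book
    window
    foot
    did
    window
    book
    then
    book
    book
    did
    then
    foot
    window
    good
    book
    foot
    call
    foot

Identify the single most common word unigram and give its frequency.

Unigram frequencies (highest first):
  book: 9
  foot: 6
  some: 5
  did: 5
  then: 4
  good: 3
  … (2 more, each ≤ 3)

"book", 9 times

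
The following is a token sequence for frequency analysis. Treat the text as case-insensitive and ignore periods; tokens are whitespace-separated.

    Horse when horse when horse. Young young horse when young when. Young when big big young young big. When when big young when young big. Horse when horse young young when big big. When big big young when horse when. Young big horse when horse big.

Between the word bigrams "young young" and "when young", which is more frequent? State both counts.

"young young": 3 occurrences
"when young": 4 occurrences

"when young" (4 vs 3)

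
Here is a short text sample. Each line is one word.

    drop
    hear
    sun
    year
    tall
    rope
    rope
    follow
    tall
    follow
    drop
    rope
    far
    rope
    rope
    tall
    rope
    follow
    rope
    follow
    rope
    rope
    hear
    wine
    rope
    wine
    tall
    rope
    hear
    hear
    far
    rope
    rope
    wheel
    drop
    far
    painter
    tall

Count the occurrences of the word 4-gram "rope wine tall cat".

Scanning the 35 overlapping 4-gram windows for "rope wine tall cat":
  (none found)

0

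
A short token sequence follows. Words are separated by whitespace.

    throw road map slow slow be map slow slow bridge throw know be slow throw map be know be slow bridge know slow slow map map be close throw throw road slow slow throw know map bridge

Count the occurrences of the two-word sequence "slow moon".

0

Scanning the 36 overlapping bigram windows for "slow moon":
  (none found)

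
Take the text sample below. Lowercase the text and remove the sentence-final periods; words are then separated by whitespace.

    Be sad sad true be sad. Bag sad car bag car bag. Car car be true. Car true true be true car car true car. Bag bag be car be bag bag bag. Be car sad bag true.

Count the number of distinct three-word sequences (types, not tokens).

38 tokens → 36 trigram windows in total.
Repeated trigrams (each contributes count−1 duplicates):
  bag bag be: 2
  bag be car: 2
  be true car: 2
  car bag car: 2
4 duplicate windows → 36 − 4 = 32 distinct.

32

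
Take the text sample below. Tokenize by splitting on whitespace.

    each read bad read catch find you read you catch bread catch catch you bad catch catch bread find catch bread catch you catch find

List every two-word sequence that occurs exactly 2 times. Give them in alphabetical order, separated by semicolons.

bread catch; catch catch; catch find; catch you; you catch

Bigram counts meeting the condition (exactly 2 times):
  bread catch: 2
  catch catch: 2
  catch find: 2
  catch you: 2
  you catch: 2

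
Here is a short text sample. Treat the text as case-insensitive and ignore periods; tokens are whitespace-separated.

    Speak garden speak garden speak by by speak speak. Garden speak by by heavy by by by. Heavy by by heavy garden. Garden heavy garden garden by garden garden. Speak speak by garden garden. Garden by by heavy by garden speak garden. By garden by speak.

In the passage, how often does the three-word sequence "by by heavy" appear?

Scanning the 44 overlapping trigram windows for "by by heavy":
  position 12–14: by by heavy
  position 16–18: by by heavy
  position 19–21: by by heavy
  position 36–38: by by heavy

4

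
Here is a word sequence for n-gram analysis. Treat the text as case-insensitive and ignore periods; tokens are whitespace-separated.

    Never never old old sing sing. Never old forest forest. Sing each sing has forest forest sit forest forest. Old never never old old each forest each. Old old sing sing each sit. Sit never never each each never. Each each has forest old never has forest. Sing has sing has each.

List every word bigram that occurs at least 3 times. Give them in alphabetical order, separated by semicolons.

forest forest; has forest; never never; never old; old old; sing has

Bigram counts meeting the condition (at least 3 times):
  forest forest: 3
  has forest: 3
  never never: 3
  never old: 3
  old old: 3
  sing has: 3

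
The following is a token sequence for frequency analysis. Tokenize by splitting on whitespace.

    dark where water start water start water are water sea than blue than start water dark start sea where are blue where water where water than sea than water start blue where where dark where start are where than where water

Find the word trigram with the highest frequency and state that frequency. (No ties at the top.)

Trigram frequencies (highest first):
  water start water: 2
  dark where water: 1
  where water start: 1
  start water start: 1
  start water are: 1
  water are water: 1
  … (32 more, each ≤ 1)

"water start water", 2 times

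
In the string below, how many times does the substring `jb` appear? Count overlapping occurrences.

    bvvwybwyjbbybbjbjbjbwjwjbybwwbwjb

6

Sliding a length-2 window over the 33 characters (32 positions):
  position 9–10: jb
  position 15–16: jb
  position 17–18: jb
  position 19–20: jb
  position 24–25: jb
  position 32–33: jb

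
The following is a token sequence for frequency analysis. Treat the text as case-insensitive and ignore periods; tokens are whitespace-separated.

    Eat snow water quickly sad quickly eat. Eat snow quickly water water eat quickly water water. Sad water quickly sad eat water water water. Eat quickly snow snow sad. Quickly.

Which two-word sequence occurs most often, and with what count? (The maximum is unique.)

"water water", 4 times

Bigram frequencies (highest first):
  water water: 4
  eat snow: 2
  water quickly: 2
  quickly sad: 2
  sad quickly: 2
  quickly water: 2
  … (13 more, each ≤ 2)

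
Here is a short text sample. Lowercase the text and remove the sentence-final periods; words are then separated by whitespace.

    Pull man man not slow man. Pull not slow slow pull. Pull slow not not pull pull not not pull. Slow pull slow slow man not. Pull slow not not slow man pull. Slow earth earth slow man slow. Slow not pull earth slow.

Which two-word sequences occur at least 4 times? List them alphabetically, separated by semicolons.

Bigram counts meeting the condition (at least 4 times):
  not pull: 4
  pull slow: 5
  slow man: 4

not pull; pull slow; slow man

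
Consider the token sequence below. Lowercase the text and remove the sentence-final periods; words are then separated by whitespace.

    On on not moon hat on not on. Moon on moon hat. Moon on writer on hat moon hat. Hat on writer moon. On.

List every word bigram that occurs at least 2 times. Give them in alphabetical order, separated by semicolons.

hat moon; hat on; moon hat; moon on; on moon; on not; on writer

Bigram counts meeting the condition (at least 2 times):
  hat moon: 2
  hat on: 2
  moon hat: 3
  moon on: 3
  on moon: 2
  on not: 2
  on writer: 2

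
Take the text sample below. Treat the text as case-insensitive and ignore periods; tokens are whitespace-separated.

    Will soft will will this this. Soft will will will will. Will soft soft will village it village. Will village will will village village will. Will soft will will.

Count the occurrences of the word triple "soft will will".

3

Scanning the 27 overlapping trigram windows for "soft will will":
  position 2–4: soft will will
  position 7–9: soft will will
  position 27–29: soft will will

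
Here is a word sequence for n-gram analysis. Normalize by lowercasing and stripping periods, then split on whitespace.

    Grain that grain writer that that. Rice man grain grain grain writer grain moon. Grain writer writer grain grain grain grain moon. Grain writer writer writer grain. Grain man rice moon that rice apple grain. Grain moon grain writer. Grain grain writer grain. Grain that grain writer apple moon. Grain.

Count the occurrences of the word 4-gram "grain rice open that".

0

Scanning the 47 overlapping 4-gram windows for "grain rice open that":
  (none found)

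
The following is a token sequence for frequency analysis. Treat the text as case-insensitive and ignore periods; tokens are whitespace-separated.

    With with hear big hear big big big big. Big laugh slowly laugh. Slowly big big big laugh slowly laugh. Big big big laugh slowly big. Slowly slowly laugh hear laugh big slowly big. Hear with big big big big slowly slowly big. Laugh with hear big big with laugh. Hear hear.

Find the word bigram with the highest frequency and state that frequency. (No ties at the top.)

"big big", 12 times

Bigram frequencies (highest first):
  big big: 12
  big laugh: 4
  laugh slowly: 4
  slowly big: 4
  hear big: 3
  slowly laugh: 3
  … (14 more, each ≤ 3)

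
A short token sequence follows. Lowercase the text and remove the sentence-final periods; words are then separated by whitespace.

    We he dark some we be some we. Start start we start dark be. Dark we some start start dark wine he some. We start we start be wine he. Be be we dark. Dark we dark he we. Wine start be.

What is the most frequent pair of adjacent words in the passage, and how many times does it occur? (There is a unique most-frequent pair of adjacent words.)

Bigram frequencies (highest first):
  we start: 4
  some we: 3
  start start: 2
  start we: 2
  start dark: 2
  dark we: 2
  … (23 more, each ≤ 2)

"we start", 4 times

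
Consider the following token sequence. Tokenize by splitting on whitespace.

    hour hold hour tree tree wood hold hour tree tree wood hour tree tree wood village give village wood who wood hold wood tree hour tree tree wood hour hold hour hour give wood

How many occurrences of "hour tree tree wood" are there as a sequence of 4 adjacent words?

4

Scanning the 31 overlapping 4-gram windows for "hour tree tree wood":
  position 3–6: hour tree tree wood
  position 8–11: hour tree tree wood
  position 12–15: hour tree tree wood
  position 25–28: hour tree tree wood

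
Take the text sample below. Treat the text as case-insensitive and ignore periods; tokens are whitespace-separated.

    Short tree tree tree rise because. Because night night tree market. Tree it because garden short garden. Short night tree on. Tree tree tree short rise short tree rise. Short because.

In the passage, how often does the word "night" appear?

Scanning the 31 tokens for "night":
  position 8: night
  position 9: night
  position 19: night

3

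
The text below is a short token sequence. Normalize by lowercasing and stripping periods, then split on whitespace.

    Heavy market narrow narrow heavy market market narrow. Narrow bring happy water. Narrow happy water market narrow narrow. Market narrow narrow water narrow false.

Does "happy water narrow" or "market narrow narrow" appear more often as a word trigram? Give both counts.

"market narrow narrow" (4 vs 1)

"happy water narrow": 1 occurrence
"market narrow narrow": 4 occurrences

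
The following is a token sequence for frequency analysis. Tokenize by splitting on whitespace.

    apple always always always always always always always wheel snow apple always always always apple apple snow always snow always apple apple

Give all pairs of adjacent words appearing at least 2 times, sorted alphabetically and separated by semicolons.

Bigram counts meeting the condition (at least 2 times):
  always always: 8
  always apple: 2
  apple always: 2
  apple apple: 2
  snow always: 2

always always; always apple; apple always; apple apple; snow always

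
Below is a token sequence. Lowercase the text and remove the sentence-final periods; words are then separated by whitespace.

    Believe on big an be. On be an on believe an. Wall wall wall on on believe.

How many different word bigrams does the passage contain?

14

17 tokens → 16 bigram windows in total.
Repeated bigrams (each contributes count−1 duplicates):
  on believe: 2
  wall wall: 2
2 duplicate windows → 16 − 2 = 14 distinct.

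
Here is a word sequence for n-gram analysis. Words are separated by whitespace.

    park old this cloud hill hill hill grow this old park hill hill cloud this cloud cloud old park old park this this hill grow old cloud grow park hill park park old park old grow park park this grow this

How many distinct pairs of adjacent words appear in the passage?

25

41 tokens → 40 bigram windows in total.
Repeated bigrams (each contributes count−1 duplicates):
  old park: 4
  park old: 4
  hill hill: 3
  grow park: 2
  grow this: 2
  hill grow: 2
  park hill: 2
  park park: 2
  … (2 more repeated)
15 duplicate windows → 40 − 15 = 25 distinct.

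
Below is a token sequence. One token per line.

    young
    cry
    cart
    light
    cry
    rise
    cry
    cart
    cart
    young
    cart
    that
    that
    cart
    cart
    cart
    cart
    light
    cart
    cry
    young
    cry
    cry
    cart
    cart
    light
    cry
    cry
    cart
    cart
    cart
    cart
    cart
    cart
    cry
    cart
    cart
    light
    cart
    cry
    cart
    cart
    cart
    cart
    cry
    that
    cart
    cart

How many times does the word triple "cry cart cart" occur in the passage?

5

Scanning the 46 overlapping trigram windows for "cry cart cart":
  position 7–9: cry cart cart
  position 23–25: cry cart cart
  position 28–30: cry cart cart
  position 35–37: cry cart cart
  position 40–42: cry cart cart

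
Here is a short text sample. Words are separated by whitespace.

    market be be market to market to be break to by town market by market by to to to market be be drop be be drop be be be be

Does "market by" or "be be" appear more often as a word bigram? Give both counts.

"be be" (6 vs 2)

"market by": 2 occurrences
"be be": 6 occurrences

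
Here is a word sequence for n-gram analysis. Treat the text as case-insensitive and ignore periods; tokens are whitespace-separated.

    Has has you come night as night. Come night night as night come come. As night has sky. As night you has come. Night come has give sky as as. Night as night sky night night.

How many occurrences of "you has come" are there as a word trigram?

Scanning the 34 overlapping trigram windows for "you has come":
  position 21–23: you has come

1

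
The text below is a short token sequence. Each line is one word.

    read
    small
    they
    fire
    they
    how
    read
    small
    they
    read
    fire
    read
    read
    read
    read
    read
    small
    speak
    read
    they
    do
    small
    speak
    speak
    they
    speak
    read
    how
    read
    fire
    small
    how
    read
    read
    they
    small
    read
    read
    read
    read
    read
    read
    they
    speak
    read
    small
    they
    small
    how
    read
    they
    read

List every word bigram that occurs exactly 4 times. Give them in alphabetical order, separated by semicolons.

how read; read small; read they

Bigram counts meeting the condition (exactly 4 times):
  how read: 4
  read small: 4
  read they: 4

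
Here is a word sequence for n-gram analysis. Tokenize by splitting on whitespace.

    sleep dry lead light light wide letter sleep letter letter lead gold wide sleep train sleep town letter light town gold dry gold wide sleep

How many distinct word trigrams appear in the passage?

25 tokens → 23 trigram windows in total.
Repeated trigrams (each contributes count−1 duplicates):
  gold wide sleep: 2
1 duplicate windows → 23 − 1 = 22 distinct.

22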